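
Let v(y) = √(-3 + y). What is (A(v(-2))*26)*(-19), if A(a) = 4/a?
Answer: 1976*I*√5/5 ≈ 883.69*I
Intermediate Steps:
(A(v(-2))*26)*(-19) = ((4/(√(-3 - 2)))*26)*(-19) = ((4/(√(-5)))*26)*(-19) = ((4/((I*√5)))*26)*(-19) = ((4*(-I*√5/5))*26)*(-19) = (-4*I*√5/5*26)*(-19) = -104*I*√5/5*(-19) = 1976*I*√5/5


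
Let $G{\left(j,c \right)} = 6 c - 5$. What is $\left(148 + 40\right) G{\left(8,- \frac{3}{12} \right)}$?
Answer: $-1222$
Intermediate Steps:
$G{\left(j,c \right)} = -5 + 6 c$
$\left(148 + 40\right) G{\left(8,- \frac{3}{12} \right)} = \left(148 + 40\right) \left(-5 + 6 \left(- \frac{3}{12}\right)\right) = 188 \left(-5 + 6 \left(\left(-3\right) \frac{1}{12}\right)\right) = 188 \left(-5 + 6 \left(- \frac{1}{4}\right)\right) = 188 \left(-5 - \frac{3}{2}\right) = 188 \left(- \frac{13}{2}\right) = -1222$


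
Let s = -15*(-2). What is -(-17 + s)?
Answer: -13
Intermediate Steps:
s = 30
-(-17 + s) = -(-17 + 30) = -1*13 = -13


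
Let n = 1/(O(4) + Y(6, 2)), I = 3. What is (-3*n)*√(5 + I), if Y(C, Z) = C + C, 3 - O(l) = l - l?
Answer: -2*√2/5 ≈ -0.56569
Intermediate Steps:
O(l) = 3 (O(l) = 3 - (l - l) = 3 - 1*0 = 3 + 0 = 3)
Y(C, Z) = 2*C
n = 1/15 (n = 1/(3 + 2*6) = 1/(3 + 12) = 1/15 ≈ 0.066667)
(-3*n)*√(5 + I) = (-3*1/15)*√(5 + 3) = -2*√2/5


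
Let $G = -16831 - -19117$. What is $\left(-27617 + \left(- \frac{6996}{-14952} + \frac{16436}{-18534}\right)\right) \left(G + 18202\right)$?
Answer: $- \frac{3266704588727684}{5773341} \approx -5.6583 \cdot 10^{8}$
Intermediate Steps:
$G = 2286$ ($G = -16831 + 19117 = 2286$)
$\left(-27617 + \left(- \frac{6996}{-14952} + \frac{16436}{-18534}\right)\right) \left(G + 18202\right) = \left(-27617 + \left(- \frac{6996}{-14952} + \frac{16436}{-18534}\right)\right) \left(2286 + 18202\right) = \left(-27617 + \left(\left(-6996\right) \left(- \frac{1}{14952}\right) + 16436 \left(- \frac{1}{18534}\right)\right)\right) 20488 = \left(-27617 + \left(\frac{583}{1246} - \frac{8218}{9267}\right)\right) 20488 = \left(-27617 - \frac{4836967}{11546682}\right) 20488 = \left(- \frac{318889553761}{11546682}\right) 20488 = - \frac{3266704588727684}{5773341}$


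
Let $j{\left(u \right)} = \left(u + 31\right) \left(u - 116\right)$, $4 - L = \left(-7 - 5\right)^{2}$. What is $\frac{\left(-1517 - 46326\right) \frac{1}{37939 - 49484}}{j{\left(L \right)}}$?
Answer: $\frac{47843}{322151680} \approx 0.00014851$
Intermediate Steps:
$L = -140$ ($L = 4 - \left(-7 - 5\right)^{2} = 4 - \left(-12\right)^{2} = 4 - 144 = -140$)
$j{\left(u \right)} = \left(-116 + u\right) \left(31 + u\right)$ ($j{\left(u \right)} = \left(31 + u\right) \left(-116 + u\right) = \left(-116 + u\right) \left(31 + u\right)$)
$\frac{\left(-1517 - 46326\right) \frac{1}{37939 - 49484}}{j{\left(L \right)}} = \frac{\left(-1517 - 46326\right) \frac{1}{37939 - 49484}}{-3596 + \left(-140\right)^{2} - -11900} = \frac{\left(-47843\right) \frac{1}{-11545}}{-3596 + 19600 + 11900} = \frac{\left(-47843\right) \left(- \frac{1}{11545}\right)}{27904} = \frac{47843}{11545} \cdot \frac{1}{27904} = \frac{47843}{322151680}$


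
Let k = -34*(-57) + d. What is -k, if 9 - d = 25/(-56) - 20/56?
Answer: -109077/56 ≈ -1947.8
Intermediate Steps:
d = 549/56 (d = 9 - (25/(-56) - 20/56) = 9 - (25*(-1/56) - 20*1/56) = 9 - (-25/56 - 5/14) = 9 - 1*(-45/56) = 9 + 45/56 = 549/56 ≈ 9.8036)
k = 109077/56 (k = -34*(-57) + 549/56 = 1938 + 549/56 = 109077/56 ≈ 1947.8)
-k = -1*109077/56 = -109077/56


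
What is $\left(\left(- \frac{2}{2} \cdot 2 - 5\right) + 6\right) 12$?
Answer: $-12$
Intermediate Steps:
$\left(\left(- \frac{2}{2} \cdot 2 - 5\right) + 6\right) 12 = \left(\left(\left(-2\right) \frac{1}{2} \cdot 2 - 5\right) + 6\right) 12 = \left(\left(\left(-1\right) 2 - 5\right) + 6\right) 12 = \left(\left(-2 - 5\right) + 6\right) 12 = \left(-7 + 6\right) 12 = \left(-1\right) 12 = -12$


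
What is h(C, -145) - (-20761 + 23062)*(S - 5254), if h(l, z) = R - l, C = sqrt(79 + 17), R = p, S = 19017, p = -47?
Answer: -31668710 - 4*sqrt(6) ≈ -3.1669e+7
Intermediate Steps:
R = -47
C = 4*sqrt(6) (C = sqrt(96) = 4*sqrt(6) ≈ 9.7980)
h(l, z) = -47 - l
h(C, -145) - (-20761 + 23062)*(S - 5254) = (-47 - 4*sqrt(6)) - (-20761 + 23062)*(19017 - 5254) = (-47 - 4*sqrt(6)) - 2301*13763 = (-47 - 4*sqrt(6)) - 1*31668663 = (-47 - 4*sqrt(6)) - 31668663 = -31668710 - 4*sqrt(6)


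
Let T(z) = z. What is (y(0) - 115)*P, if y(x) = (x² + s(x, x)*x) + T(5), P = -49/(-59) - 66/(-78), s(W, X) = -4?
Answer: -141460/767 ≈ -184.43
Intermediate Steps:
P = 1286/767 (P = -49*(-1/59) - 66*(-1/78) = 49/59 + 11/13 = 1286/767 ≈ 1.6767)
y(x) = 5 + x² - 4*x (y(x) = (x² - 4*x) + 5 = 5 + x² - 4*x)
(y(0) - 115)*P = ((5 + 0² - 4*0) - 115)*(1286/767) = ((5 + 0 + 0) - 115)*(1286/767) = (5 - 115)*(1286/767) = -110*1286/767 = -141460/767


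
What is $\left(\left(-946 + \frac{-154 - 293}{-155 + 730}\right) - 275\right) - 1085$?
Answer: $- \frac{1326397}{575} \approx -2306.8$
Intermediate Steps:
$\left(\left(-946 + \frac{-154 - 293}{-155 + 730}\right) - 275\right) - 1085 = \left(\left(-946 - \frac{447}{575}\right) - 275\right) - 1085 = \left(- \frac{544397}{575} - 275\right) - 1085 = - \frac{702522}{575} - 1085 = - \frac{1326397}{575}$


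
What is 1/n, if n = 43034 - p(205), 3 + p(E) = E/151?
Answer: 151/6498382 ≈ 2.3237e-5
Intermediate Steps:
p(E) = -3 + E/151
n = 6498382/151 (n = 43034 - (-3 + (1/151)*205) = 43034 - (-3 + 205/151) = 43034 - 1*(-248/151) = 43034 + 248/151 = 6498382/151 ≈ 43036.)
1/n = 1/(6498382/151) = 151/6498382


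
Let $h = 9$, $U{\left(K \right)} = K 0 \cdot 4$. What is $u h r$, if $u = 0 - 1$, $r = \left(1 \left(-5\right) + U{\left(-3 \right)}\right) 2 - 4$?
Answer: $126$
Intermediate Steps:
$U{\left(K \right)} = 0$ ($U{\left(K \right)} = 0 \cdot 4 = 0$)
$r = -14$ ($r = \left(1 \left(-5\right) + 0\right) 2 - 4 = \left(-5 + 0\right) 2 - 4 = \left(-5\right) 2 - 4 = -10 - 4 = -14$)
$u = -1$ ($u = 0 - 1 = -1$)
$u h r = \left(-1\right) 9 \left(-14\right) = \left(-9\right) \left(-14\right) = 126$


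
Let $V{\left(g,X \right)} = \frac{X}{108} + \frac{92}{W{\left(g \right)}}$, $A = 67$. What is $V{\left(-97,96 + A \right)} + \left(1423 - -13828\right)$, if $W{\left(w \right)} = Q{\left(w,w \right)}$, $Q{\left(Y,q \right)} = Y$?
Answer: $\frac{159775351}{10476} \approx 15252.0$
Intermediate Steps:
$W{\left(w \right)} = w$
$V{\left(g,X \right)} = \frac{92}{g} + \frac{X}{108}$ ($V{\left(g,X \right)} = \frac{X}{108} + \frac{92}{g} = \frac{92}{g} + \frac{X}{108}$)
$V{\left(-97,96 + A \right)} + \left(1423 - -13828\right) = \left(\frac{92}{-97} + \frac{96 + 67}{108}\right) + \left(1423 - -13828\right) = \left(92 \left(- \frac{1}{97}\right) + \frac{1}{108} \cdot 163\right) + \left(1423 + 13828\right) = \left(- \frac{92}{97} + \frac{163}{108}\right) + 15251 = \frac{5875}{10476} + 15251 = \frac{159775351}{10476}$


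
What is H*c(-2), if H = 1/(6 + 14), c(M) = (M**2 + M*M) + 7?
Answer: 3/4 ≈ 0.75000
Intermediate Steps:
c(M) = 7 + 2*M**2 (c(M) = (M**2 + M**2) + 7 = 2*M**2 + 7 = 7 + 2*M**2)
H = 1/20 ≈ 0.050000
H*c(-2) = (7 + 2*(-2)**2)/20 = (7 + 2*4)/20 = (7 + 8)/20 = (1/20)*15 = 3/4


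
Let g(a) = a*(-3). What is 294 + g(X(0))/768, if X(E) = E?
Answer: 294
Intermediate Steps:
g(a) = -3*a
294 + g(X(0))/768 = 294 + (-3*0)/768 = 294 + (1/768)*0 = 294 + 0 = 294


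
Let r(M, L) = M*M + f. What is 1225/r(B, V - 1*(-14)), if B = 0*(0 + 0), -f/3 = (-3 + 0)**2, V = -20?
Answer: -1225/27 ≈ -45.370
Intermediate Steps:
f = -27 (f = -3*(-3 + 0)**2 = -3*(-3)**2 = -3*9 = -27)
B = 0 (B = 0*0 = 0)
r(M, L) = -27 + M**2 (r(M, L) = M*M - 27 = M**2 - 27 = -27 + M**2)
1225/r(B, V - 1*(-14)) = 1225/(-27 + 0**2) = 1225/(-27 + 0) = 1225/(-27) = 1225*(-1/27) = -1225/27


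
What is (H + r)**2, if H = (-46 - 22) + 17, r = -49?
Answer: 10000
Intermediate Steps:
H = -51 (H = -68 + 17 = -51)
(H + r)**2 = (-51 - 49)**2 = (-100)**2 = 10000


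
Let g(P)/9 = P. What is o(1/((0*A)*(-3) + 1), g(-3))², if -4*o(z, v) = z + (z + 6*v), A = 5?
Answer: 1600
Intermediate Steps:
g(P) = 9*P
o(z, v) = -3*v/2 - z/2 (o(z, v) = -(z + (z + 6*v))/4 = -(2*z + 6*v)/4 = -3*v/2 - z/2)
o(1/((0*A)*(-3) + 1), g(-3))² = (-27*(-3)/2 - 1/(2*((0*5)*(-3) + 1)))² = (-3/2*(-27) - 1/(2*(0*(-3) + 1)))² = (81/2 - 1/(2*(0 + 1)))² = (81/2 - ½/1)² = (81/2 - ½*1)² = (81/2 - ½)² = 40² = 1600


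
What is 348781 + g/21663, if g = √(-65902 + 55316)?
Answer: 348781 + I*√10586/21663 ≈ 3.4878e+5 + 0.0047495*I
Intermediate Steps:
g = I*√10586 (g = √(-10586) = I*√10586 ≈ 102.89*I)
348781 + g/21663 = 348781 + (I*√10586)/21663 = 348781 + (I*√10586)*(1/21663) = 348781 + I*√10586/21663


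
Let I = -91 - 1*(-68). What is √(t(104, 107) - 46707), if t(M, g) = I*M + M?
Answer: I*√48995 ≈ 221.35*I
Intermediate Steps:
I = -23 (I = -91 + 68 = -23)
t(M, g) = -22*M (t(M, g) = -23*M + M = -22*M)
√(t(104, 107) - 46707) = √(-22*104 - 46707) = √(-2288 - 46707) = √(-48995) = I*√48995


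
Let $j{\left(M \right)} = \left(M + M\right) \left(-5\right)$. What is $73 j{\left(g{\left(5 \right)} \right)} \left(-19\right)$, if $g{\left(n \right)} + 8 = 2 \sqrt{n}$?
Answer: $-110960 + 27740 \sqrt{5} \approx -48932.0$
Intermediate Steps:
$g{\left(n \right)} = -8 + 2 \sqrt{n}$
$j{\left(M \right)} = - 10 M$ ($j{\left(M \right)} = 2 M \left(-5\right) = - 10 M$)
$73 j{\left(g{\left(5 \right)} \right)} \left(-19\right) = 73 \left(- 10 \left(-8 + 2 \sqrt{5}\right)\right) \left(-19\right) = 73 \left(80 - 20 \sqrt{5}\right) \left(-19\right) = \left(5840 - 1460 \sqrt{5}\right) \left(-19\right) = -110960 + 27740 \sqrt{5}$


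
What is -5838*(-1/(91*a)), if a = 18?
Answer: 139/39 ≈ 3.5641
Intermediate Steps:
-5838*(-1/(91*a)) = -5838/((7*(-13))*18) = -5838/((-91*18)) = -5838/(-1638) = -5838*(-1/1638) = 139/39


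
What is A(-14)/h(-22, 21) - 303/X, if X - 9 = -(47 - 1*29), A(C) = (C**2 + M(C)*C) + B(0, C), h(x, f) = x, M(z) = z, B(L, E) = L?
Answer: 523/33 ≈ 15.848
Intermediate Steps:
A(C) = 2*C**2 (A(C) = (C**2 + C*C) + 0 = (C**2 + C**2) + 0 = 2*C**2 + 0 = 2*C**2)
X = -9 (X = 9 - (47 - 1*29) = 9 - (47 - 29) = 9 - 1*18 = 9 - 18 = -9)
A(-14)/h(-22, 21) - 303/X = (2*(-14)**2)/(-22) - 303/((-9*1)) = (2*196)*(-1/22) - 303/(-9) = 392*(-1/22) - 303*(-1/9) = -196/11 + 101/3 = 523/33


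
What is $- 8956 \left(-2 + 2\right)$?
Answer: $0$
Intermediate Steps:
$- 8956 \left(-2 + 2\right) = \left(-8956\right) 0 = 0$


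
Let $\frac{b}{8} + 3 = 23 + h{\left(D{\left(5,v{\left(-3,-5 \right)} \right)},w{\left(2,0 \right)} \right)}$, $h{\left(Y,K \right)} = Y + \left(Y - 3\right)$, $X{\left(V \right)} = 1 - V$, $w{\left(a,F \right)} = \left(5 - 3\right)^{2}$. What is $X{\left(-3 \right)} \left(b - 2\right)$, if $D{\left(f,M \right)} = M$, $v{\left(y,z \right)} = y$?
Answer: $344$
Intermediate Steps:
$w{\left(a,F \right)} = 4$ ($w{\left(a,F \right)} = 2^{2} = 4$)
$h{\left(Y,K \right)} = -3 + 2 Y$ ($h{\left(Y,K \right)} = Y + \left(Y - 3\right) = Y + \left(-3 + Y\right) = -3 + 2 Y$)
$b = 88$ ($b = -24 + 8 \left(23 + \left(-3 + 2 \left(-3\right)\right)\right) = -24 + 8 \left(23 - 9\right) = -24 + 8 \cdot 14 = -24 + 112 = 88$)
$X{\left(-3 \right)} \left(b - 2\right) = \left(1 - -3\right) \left(88 - 2\right) = \left(1 + 3\right) 86 = 4 \cdot 86 = 344$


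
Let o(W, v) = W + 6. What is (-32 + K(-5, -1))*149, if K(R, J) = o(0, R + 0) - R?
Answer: -3129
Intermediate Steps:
o(W, v) = 6 + W
K(R, J) = 6 - R (K(R, J) = (6 + 0) - R = 6 - R)
(-32 + K(-5, -1))*149 = (-32 + (6 - 1*(-5)))*149 = (-32 + (6 + 5))*149 = (-32 + 11)*149 = -21*149 = -3129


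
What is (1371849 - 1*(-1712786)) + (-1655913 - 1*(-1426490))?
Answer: 2855212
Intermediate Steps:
(1371849 - 1*(-1712786)) + (-1655913 - 1*(-1426490)) = (1371849 + 1712786) + (-1655913 + 1426490) = 3084635 - 229423 = 2855212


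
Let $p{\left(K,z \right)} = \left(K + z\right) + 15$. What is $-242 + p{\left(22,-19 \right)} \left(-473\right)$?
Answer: $-8756$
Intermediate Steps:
$p{\left(K,z \right)} = 15 + K + z$
$-242 + p{\left(22,-19 \right)} \left(-473\right) = -242 + \left(15 + 22 - 19\right) \left(-473\right) = -242 + 18 \left(-473\right) = -242 - 8514 = -8756$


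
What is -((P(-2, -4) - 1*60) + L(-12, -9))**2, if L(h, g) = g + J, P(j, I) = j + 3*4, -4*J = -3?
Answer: -54289/16 ≈ -3393.1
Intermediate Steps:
J = 3/4 (J = -1/4*(-3) = 3/4 ≈ 0.75000)
P(j, I) = 12 + j (P(j, I) = j + 12 = 12 + j)
L(h, g) = 3/4 + g (L(h, g) = g + 3/4 = 3/4 + g)
-((P(-2, -4) - 1*60) + L(-12, -9))**2 = -(((12 - 2) - 1*60) + (3/4 - 9))**2 = -((10 - 60) - 33/4)**2 = -(-50 - 33/4)**2 = -(-233/4)**2 = -1*54289/16 = -54289/16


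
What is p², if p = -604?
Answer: 364816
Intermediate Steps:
p² = (-604)² = 364816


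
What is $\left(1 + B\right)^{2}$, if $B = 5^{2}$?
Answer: $676$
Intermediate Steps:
$B = 25$
$\left(1 + B\right)^{2} = \left(1 + 25\right)^{2} = 26^{2} = 676$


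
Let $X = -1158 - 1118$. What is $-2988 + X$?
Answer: $-5264$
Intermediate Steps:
$X = -2276$
$-2988 + X = -2988 - 2276 = -5264$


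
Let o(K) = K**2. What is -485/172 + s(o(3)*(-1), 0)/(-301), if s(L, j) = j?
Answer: -485/172 ≈ -2.8198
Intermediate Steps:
-485/172 + s(o(3)*(-1), 0)/(-301) = -485/172 + 0/(-301) = -485*1/172 + 0*(-1/301) = -485/172 + 0 = -485/172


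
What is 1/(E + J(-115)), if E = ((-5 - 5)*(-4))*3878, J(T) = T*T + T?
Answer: 1/168230 ≈ 5.9442e-6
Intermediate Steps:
J(T) = T + T**2 (J(T) = T**2 + T = T + T**2)
E = 155120 (E = -10*(-4)*3878 = 40*3878 = 155120)
1/(E + J(-115)) = 1/(155120 - 115*(1 - 115)) = 1/(155120 - 115*(-114)) = 1/(155120 + 13110) = 1/168230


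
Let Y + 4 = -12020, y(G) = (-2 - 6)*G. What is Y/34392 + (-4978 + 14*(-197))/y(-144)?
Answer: -1457855/206352 ≈ -7.0649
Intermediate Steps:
y(G) = -8*G
Y = -12024 (Y = -4 - 12020 = -12024)
Y/34392 + (-4978 + 14*(-197))/y(-144) = -12024/34392 + (-4978 + 14*(-197))/((-8*(-144))) = -12024*1/34392 + (-4978 - 2758)/1152 = -501/1433 - 7736*1/1152 = -501/1433 - 967/144 = -1457855/206352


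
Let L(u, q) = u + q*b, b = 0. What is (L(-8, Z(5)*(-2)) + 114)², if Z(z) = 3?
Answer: 11236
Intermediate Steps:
L(u, q) = u (L(u, q) = u + q*0 = u + 0 = u)
(L(-8, Z(5)*(-2)) + 114)² = (-8 + 114)² = 106² = 11236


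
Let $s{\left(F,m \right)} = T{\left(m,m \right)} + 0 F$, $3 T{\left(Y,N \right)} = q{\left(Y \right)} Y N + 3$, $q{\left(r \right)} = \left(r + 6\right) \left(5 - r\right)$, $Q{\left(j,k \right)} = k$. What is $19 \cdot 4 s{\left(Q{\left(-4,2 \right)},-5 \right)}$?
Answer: $\frac{19228}{3} \approx 6409.3$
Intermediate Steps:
$q{\left(r \right)} = \left(5 - r\right) \left(6 + r\right)$ ($q{\left(r \right)} = \left(6 + r\right) \left(5 - r\right) = \left(5 - r\right) \left(6 + r\right)$)
$T{\left(Y,N \right)} = 1 + \frac{N Y \left(30 - Y - Y^{2}\right)}{3}$ ($T{\left(Y,N \right)} = \frac{\left(30 - Y - Y^{2}\right) Y N + 3}{3} = \frac{Y \left(30 - Y - Y^{2}\right) N + 3}{3} = \frac{N Y \left(30 - Y - Y^{2}\right) + 3}{3} = \frac{3 + N Y \left(30 - Y - Y^{2}\right)}{3} = 1 + \frac{N Y \left(30 - Y - Y^{2}\right)}{3}$)
$s{\left(F,m \right)} = 1 - \frac{m^{2} \left(-30 + m + m^{2}\right)}{3}$ ($s{\left(F,m \right)} = \left(1 - \frac{m m \left(-30 + m + m^{2}\right)}{3}\right) + 0 F = \left(1 - \frac{m^{2} \left(-30 + m + m^{2}\right)}{3}\right) + 0 = 1 - \frac{m^{2} \left(-30 + m + m^{2}\right)}{3}$)
$19 \cdot 4 s{\left(Q{\left(-4,2 \right)},-5 \right)} = 19 \cdot 4 \left(1 + \frac{\left(-5\right)^{2} \left(30 - -5 - \left(-5\right)^{2}\right)}{3}\right) = 76 \left(1 + \frac{1}{3} \cdot 25 \left(30 + 5 - 25\right)\right) = 76 \left(1 + \frac{1}{3} \cdot 25 \cdot 10\right) = 76 \left(1 + \frac{250}{3}\right) = 76 \cdot \frac{253}{3} = \frac{19228}{3}$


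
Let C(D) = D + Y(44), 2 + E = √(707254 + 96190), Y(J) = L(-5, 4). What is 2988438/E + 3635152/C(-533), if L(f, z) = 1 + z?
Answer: -4144134563/602580 + 1494219*√200861/200860 ≈ -3543.3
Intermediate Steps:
Y(J) = 5 (Y(J) = 1 + 4 = 5)
E = -2 + 2*√200861 (E = -2 + √(707254 + 96190) = -2 + √803444 = -2 + 2*√200861 ≈ 894.35)
C(D) = 5 + D (C(D) = D + 5 = 5 + D)
2988438/E + 3635152/C(-533) = 2988438/(-2 + 2*√200861) + 3635152/(5 - 533) = 2988438/(-2 + 2*√200861) + 3635152/(-528) = 2988438/(-2 + 2*√200861) + 3635152*(-1/528) = 2988438/(-2 + 2*√200861) - 227197/33 = -227197/33 + 2988438/(-2 + 2*√200861)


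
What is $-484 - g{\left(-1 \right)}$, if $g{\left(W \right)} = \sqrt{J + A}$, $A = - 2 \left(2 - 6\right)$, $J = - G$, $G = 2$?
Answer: $-484 - \sqrt{6} \approx -486.45$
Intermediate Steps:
$J = -2$ ($J = \left(-1\right) 2 = -2$)
$A = 8$ ($A = - 2 \left(2 - 6\right) = \left(-2\right) \left(-4\right) = 8$)
$g{\left(W \right)} = \sqrt{6}$ ($g{\left(W \right)} = \sqrt{-2 + 8} = \sqrt{6}$)
$-484 - g{\left(-1 \right)} = -484 - \sqrt{6}$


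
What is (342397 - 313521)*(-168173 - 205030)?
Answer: -10776609828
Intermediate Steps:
(342397 - 313521)*(-168173 - 205030) = 28876*(-373203) = -10776609828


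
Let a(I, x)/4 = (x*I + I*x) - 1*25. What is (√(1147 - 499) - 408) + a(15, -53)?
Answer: -6868 + 18*√2 ≈ -6842.5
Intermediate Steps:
a(I, x) = -100 + 8*I*x (a(I, x) = 4*((x*I + I*x) - 1*25) = 4*((I*x + I*x) - 25) = 4*(2*I*x - 25) = 4*(-25 + 2*I*x) = -100 + 8*I*x)
(√(1147 - 499) - 408) + a(15, -53) = (√(1147 - 499) - 408) + (-100 + 8*15*(-53)) = (√648 - 408) + (-100 - 6360) = (18*√2 - 408) - 6460 = (-408 + 18*√2) - 6460 = -6868 + 18*√2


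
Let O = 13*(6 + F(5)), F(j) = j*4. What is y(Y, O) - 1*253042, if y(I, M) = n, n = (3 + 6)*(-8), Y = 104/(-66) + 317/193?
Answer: -253114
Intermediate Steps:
F(j) = 4*j
O = 338 (O = 13*(6 + 4*5) = 13*(6 + 20) = 13*26 = 338)
Y = 425/6369 (Y = 104*(-1/66) + 317*(1/193) = -52/33 + 317/193 = 425/6369 ≈ 0.066729)
n = -72 (n = 9*(-8) = -72)
y(I, M) = -72
y(Y, O) - 1*253042 = -72 - 1*253042 = -72 - 253042 = -253114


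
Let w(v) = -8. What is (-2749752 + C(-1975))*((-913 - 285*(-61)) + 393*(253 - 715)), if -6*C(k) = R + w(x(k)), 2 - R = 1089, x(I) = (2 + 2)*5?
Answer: 453937427033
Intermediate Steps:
x(I) = 20 (x(I) = 4*5 = 20)
R = -1087 (R = 2 - 1*1089 = 2 - 1089 = -1087)
C(k) = 365/2 (C(k) = -(-1087 - 8)/6 = -⅙*(-1095) = 365/2)
(-2749752 + C(-1975))*((-913 - 285*(-61)) + 393*(253 - 715)) = (-2749752 + 365/2)*((-913 - 285*(-61)) + 393*(253 - 715)) = -5499139*((-913 + 17385) + 393*(-462))/2 = -5499139*(16472 - 181566)/2 = -5499139/2*(-165094) = 453937427033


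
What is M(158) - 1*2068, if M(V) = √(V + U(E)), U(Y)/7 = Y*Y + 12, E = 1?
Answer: -2068 + √249 ≈ -2052.2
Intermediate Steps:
U(Y) = 84 + 7*Y² (U(Y) = 7*(Y*Y + 12) = 7*(Y² + 12) = 7*(12 + Y²) = 84 + 7*Y²)
M(V) = √(91 + V) (M(V) = √(V + (84 + 7*1²)) = √(V + (84 + 7*1)) = √(V + (84 + 7)) = √(V + 91) = √(91 + V))
M(158) - 1*2068 = √(91 + 158) - 1*2068 = √249 - 2068 = -2068 + √249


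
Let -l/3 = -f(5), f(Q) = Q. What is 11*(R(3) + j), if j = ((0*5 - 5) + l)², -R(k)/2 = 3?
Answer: 1034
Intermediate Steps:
R(k) = -6 (R(k) = -2*3 = -6)
l = 15 (l = -(-3)*5 = -3*(-5) = 15)
j = 100 (j = ((0*5 - 5) + 15)² = ((0 - 5) + 15)² = (-5 + 15)² = 10² = 100)
11*(R(3) + j) = 11*(-6 + 100) = 11*94 = 1034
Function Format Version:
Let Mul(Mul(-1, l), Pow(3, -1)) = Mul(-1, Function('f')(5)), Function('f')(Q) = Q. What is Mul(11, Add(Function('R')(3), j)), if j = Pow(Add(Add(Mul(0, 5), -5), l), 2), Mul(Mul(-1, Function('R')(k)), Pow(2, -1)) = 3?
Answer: 1034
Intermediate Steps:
Function('R')(k) = -6 (Function('R')(k) = Mul(-2, 3) = -6)
l = 15 (l = Mul(-3, Mul(-1, 5)) = Mul(-3, -5) = 15)
j = 100 (j = Pow(Add(Add(Mul(0, 5), -5), 15), 2) = Pow(Add(Add(0, -5), 15), 2) = Pow(Add(-5, 15), 2) = Pow(10, 2) = 100)
Mul(11, Add(Function('R')(3), j)) = Mul(11, Add(-6, 100)) = Mul(11, 94) = 1034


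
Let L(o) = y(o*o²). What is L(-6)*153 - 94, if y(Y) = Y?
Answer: -33142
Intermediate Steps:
L(o) = o³ (L(o) = o*o² = o³)
L(-6)*153 - 94 = (-6)³*153 - 94 = -216*153 - 94 = -33048 - 94 = -33142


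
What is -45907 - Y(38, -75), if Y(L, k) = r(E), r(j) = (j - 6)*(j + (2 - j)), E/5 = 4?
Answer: -45935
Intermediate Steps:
E = 20 (E = 5*4 = 20)
r(j) = -12 + 2*j (r(j) = (-6 + j)*2 = -12 + 2*j)
Y(L, k) = 28 (Y(L, k) = -12 + 2*20 = -12 + 40 = 28)
-45907 - Y(38, -75) = -45907 - 1*28 = -45907 - 28 = -45935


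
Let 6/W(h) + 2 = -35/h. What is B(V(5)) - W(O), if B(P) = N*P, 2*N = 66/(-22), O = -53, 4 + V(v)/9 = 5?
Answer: -1281/142 ≈ -9.0211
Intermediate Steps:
V(v) = 9 (V(v) = -36 + 9*5 = -36 + 45 = 9)
W(h) = 6/(-2 - 35/h)
N = -3/2 (N = (66/(-22))/2 = (66*(-1/22))/2 = (1/2)*(-3) = -3/2 ≈ -1.5000)
B(P) = -3*P/2
B(V(5)) - W(O) = -3/2*9 - (-6)*(-53)/(35 + 2*(-53)) = -27/2 - (-6)*(-53)/(35 - 106) = -27/2 - (-6)*(-53)/(-71) = -27/2 - (-6)*(-53)*(-1)/71 = -27/2 - 1*(-318/71) = -27/2 + 318/71 = -1281/142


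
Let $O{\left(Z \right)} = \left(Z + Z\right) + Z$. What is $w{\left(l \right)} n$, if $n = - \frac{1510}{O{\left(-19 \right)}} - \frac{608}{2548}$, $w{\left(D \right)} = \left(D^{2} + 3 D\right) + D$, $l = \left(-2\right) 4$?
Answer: $\frac{30502592}{36309} \approx 840.08$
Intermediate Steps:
$l = -8$
$w{\left(D \right)} = D^{2} + 4 D$
$O{\left(Z \right)} = 3 Z$ ($O{\left(Z \right)} = 2 Z + Z = 3 Z$)
$n = \frac{953206}{36309}$ ($n = - \frac{1510}{3 \left(-19\right)} - \frac{608}{2548} = - \frac{1510}{-57} - \frac{152}{637} = \left(-1510\right) \left(- \frac{1}{57}\right) - \frac{152}{637} = \frac{1510}{57} - \frac{152}{637} = \frac{953206}{36309} \approx 26.253$)
$w{\left(l \right)} n = - 8 \left(4 - 8\right) \frac{953206}{36309} = \left(-8\right) \left(-4\right) \frac{953206}{36309} = 32 \cdot \frac{953206}{36309} = \frac{30502592}{36309}$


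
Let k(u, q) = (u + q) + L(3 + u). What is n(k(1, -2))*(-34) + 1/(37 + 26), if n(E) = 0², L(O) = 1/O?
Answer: 1/63 ≈ 0.015873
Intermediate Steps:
k(u, q) = q + u + 1/(3 + u) (k(u, q) = (u + q) + 1/(3 + u) = (q + u) + 1/(3 + u) = q + u + 1/(3 + u))
n(E) = 0
n(k(1, -2))*(-34) + 1/(37 + 26) = 0*(-34) + 1/(37 + 26) = 0 + 1/63 = 1/63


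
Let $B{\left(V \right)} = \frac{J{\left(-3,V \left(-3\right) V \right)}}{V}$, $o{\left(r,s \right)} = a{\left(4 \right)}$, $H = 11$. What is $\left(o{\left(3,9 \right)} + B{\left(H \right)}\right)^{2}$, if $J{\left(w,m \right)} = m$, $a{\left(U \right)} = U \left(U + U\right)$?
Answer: $1$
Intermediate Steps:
$a{\left(U \right)} = 2 U^{2}$ ($a{\left(U \right)} = U 2 U = 2 U^{2}$)
$o{\left(r,s \right)} = 32$ ($o{\left(r,s \right)} = 2 \cdot 4^{2} = 2 \cdot 16 = 32$)
$B{\left(V \right)} = - 3 V$ ($B{\left(V \right)} = \frac{V \left(-3\right) V}{V} = \frac{- 3 V V}{V} = \frac{\left(-3\right) V^{2}}{V} = - 3 V$)
$\left(o{\left(3,9 \right)} + B{\left(H \right)}\right)^{2} = \left(32 - 33\right)^{2} = \left(-1\right)^{2} = 1$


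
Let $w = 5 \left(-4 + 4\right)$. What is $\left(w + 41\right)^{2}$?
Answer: $1681$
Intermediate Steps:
$w = 0$ ($w = 5 \cdot 0 = 0$)
$\left(w + 41\right)^{2} = \left(0 + 41\right)^{2} = 41^{2} = 1681$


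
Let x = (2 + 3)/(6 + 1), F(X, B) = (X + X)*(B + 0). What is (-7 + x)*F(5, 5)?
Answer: -2200/7 ≈ -314.29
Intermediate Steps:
F(X, B) = 2*B*X (F(X, B) = (2*X)*B = 2*B*X)
x = 5/7 ≈ 0.71429
(-7 + x)*F(5, 5) = (-7 + 5/7)*(2*5*5) = -44/7*50 = -2200/7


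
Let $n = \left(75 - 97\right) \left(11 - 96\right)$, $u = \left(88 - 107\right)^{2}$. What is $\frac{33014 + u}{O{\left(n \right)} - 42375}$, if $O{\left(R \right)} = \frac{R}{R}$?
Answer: $- \frac{33375}{42374} \approx -0.78763$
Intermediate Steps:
$u = 361$ ($u = \left(-19\right)^{2} = 361$)
$n = 1870$ ($n = \left(-22\right) \left(-85\right) = 1870$)
$O{\left(R \right)} = 1$
$\frac{33014 + u}{O{\left(n \right)} - 42375} = \frac{33014 + 361}{1 - 42375} = \frac{33375}{-42374} = 33375 \left(- \frac{1}{42374}\right) = - \frac{33375}{42374}$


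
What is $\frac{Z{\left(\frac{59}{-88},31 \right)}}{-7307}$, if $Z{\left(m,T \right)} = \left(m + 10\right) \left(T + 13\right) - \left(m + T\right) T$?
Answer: $\frac{46615}{643016} \approx 0.072494$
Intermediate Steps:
$Z{\left(m,T \right)} = \left(10 + m\right) \left(13 + T\right) - T \left(T + m\right)$ ($Z{\left(m,T \right)} = \left(10 + m\right) \left(13 + T\right) - \left(T + m\right) T = \left(10 + m\right) \left(13 + T\right) - T \left(T + m\right)$)
$\frac{Z{\left(\frac{59}{-88},31 \right)}}{-7307} = \frac{130 - 31^{2} + 10 \cdot 31 + 13 \frac{59}{-88}}{-7307} = \left(130 - 961 + 310 + 13 \cdot 59 \left(- \frac{1}{88}\right)\right) \left(- \frac{1}{7307}\right) = \left(130 - 961 + 310 + 13 \left(- \frac{59}{88}\right)\right) \left(- \frac{1}{7307}\right) = \left(130 - 961 + 310 - \frac{767}{88}\right) \left(- \frac{1}{7307}\right) = \left(- \frac{46615}{88}\right) \left(- \frac{1}{7307}\right) = \frac{46615}{643016}$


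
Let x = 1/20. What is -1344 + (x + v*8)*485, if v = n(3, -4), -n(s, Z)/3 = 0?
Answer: -5279/4 ≈ -1319.8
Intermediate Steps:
n(s, Z) = 0 (n(s, Z) = -3*0 = 0)
v = 0
x = 1/20 (x = 1*(1/20) = 1/20 ≈ 0.050000)
-1344 + (x + v*8)*485 = -1344 + (1/20 + 0*8)*485 = -1344 + (1/20 + 0)*485 = -1344 + (1/20)*485 = -1344 + 97/4 = -5279/4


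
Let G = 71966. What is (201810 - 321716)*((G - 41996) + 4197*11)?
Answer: -9129283122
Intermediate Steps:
(201810 - 321716)*((G - 41996) + 4197*11) = (201810 - 321716)*((71966 - 41996) + 4197*11) = -119906*(29970 + 46167) = -119906*76137 = -9129283122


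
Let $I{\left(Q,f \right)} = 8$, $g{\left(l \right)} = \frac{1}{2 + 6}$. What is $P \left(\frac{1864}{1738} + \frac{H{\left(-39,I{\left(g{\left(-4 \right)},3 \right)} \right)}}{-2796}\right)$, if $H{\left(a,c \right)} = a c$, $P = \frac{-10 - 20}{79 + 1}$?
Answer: $- \frac{359625}{809908} \approx -0.44403$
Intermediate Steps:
$P = - \frac{3}{8}$ ($P = - \frac{30}{80} = \left(-30\right) \frac{1}{80} = - \frac{3}{8} \approx -0.375$)
$g{\left(l \right)} = \frac{1}{8}$
$P \left(\frac{1864}{1738} + \frac{H{\left(-39,I{\left(g{\left(-4 \right)},3 \right)} \right)}}{-2796}\right) = - \frac{3 \left(\frac{1864}{1738} + \frac{\left(-39\right) 8}{-2796}\right)}{8} = - \frac{3 \left(1864 \cdot \frac{1}{1738} - - \frac{26}{233}\right)}{8} = - \frac{3 \left(\frac{932}{869} + \frac{26}{233}\right)}{8} = \left(- \frac{3}{8}\right) \frac{239750}{202477} = - \frac{359625}{809908}$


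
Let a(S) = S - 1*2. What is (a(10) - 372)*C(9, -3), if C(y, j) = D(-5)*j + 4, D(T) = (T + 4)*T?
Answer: 4004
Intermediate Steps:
a(S) = -2 + S (a(S) = S - 2 = -2 + S)
D(T) = T*(4 + T) (D(T) = (4 + T)*T = T*(4 + T))
C(y, j) = 4 + 5*j (C(y, j) = (-5*(4 - 5))*j + 4 = (-5*(-1))*j + 4 = 5*j + 4 = 4 + 5*j)
(a(10) - 372)*C(9, -3) = ((-2 + 10) - 372)*(4 + 5*(-3)) = (8 - 372)*(4 - 15) = -364*(-11) = 4004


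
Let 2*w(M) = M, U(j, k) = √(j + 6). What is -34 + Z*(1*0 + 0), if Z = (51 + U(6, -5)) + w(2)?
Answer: -34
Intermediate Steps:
U(j, k) = √(6 + j)
w(M) = M/2
Z = 52 + 2*√3 (Z = (51 + √(6 + 6)) + (½)*2 = (51 + √12) + 1 = (51 + 2*√3) + 1 = 52 + 2*√3 ≈ 55.464)
-34 + Z*(1*0 + 0) = -34 + (52 + 2*√3)*(1*0 + 0) = -34 + (52 + 2*√3)*(0 + 0) = -34 + (52 + 2*√3)*0 = -34 + 0 = -34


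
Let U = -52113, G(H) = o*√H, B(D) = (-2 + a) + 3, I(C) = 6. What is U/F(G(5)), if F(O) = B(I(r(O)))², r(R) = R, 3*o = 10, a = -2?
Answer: -52113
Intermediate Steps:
o = 10/3 (o = (⅓)*10 = 10/3 ≈ 3.3333)
B(D) = -1 (B(D) = (-2 - 2) + 3 = -4 + 3 = -1)
G(H) = 10*√H/3
F(O) = 1 (F(O) = (-1)² = 1)
U/F(G(5)) = -52113/1 = -52113*1 = -52113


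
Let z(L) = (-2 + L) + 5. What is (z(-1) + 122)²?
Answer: 15376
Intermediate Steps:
z(L) = 3 + L
(z(-1) + 122)² = ((3 - 1) + 122)² = (2 + 122)² = 124² = 15376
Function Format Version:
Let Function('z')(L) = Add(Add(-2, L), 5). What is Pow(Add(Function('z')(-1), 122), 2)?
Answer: 15376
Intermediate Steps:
Function('z')(L) = Add(3, L)
Pow(Add(Function('z')(-1), 122), 2) = Pow(Add(Add(3, -1), 122), 2) = Pow(Add(2, 122), 2) = Pow(124, 2) = 15376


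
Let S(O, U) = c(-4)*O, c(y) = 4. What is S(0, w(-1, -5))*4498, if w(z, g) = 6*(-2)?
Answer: 0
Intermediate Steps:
w(z, g) = -12
S(O, U) = 4*O
S(0, w(-1, -5))*4498 = (4*0)*4498 = 0*4498 = 0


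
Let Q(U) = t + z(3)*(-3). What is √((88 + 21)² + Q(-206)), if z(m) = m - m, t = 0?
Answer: 109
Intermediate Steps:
z(m) = 0
Q(U) = 0 (Q(U) = 0 + 0*(-3) = 0 + 0 = 0)
√((88 + 21)² + Q(-206)) = √((88 + 21)² + 0) = √(109² + 0) = √(11881 + 0) = √11881 = 109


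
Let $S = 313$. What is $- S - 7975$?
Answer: $-8288$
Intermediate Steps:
$- S - 7975 = \left(-1\right) 313 - 7975 = -313 - 7975 = -8288$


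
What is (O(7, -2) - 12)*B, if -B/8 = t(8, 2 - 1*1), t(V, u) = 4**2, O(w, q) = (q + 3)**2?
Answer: 1408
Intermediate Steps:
O(w, q) = (3 + q)**2
t(V, u) = 16
B = -128 (B = -8*16 = -128)
(O(7, -2) - 12)*B = ((3 - 2)**2 - 12)*(-128) = (1**2 - 12)*(-128) = (1 - 12)*(-128) = -11*(-128) = 1408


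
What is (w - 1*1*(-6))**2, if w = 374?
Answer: 144400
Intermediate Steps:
(w - 1*1*(-6))**2 = (374 - 1*1*(-6))**2 = (374 - 1*(-6))**2 = (374 + 6)**2 = 380**2 = 144400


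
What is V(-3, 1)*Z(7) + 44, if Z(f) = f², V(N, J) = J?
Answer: 93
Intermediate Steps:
V(-3, 1)*Z(7) + 44 = 1*7² + 44 = 1*49 + 44 = 49 + 44 = 93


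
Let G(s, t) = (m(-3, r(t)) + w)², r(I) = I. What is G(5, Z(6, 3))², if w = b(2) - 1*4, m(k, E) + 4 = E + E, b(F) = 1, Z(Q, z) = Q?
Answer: 625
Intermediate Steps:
m(k, E) = -4 + 2*E (m(k, E) = -4 + (E + E) = -4 + 2*E)
w = -3 (w = 1 - 1*4 = 1 - 4 = -3)
G(s, t) = (-7 + 2*t)² (G(s, t) = ((-4 + 2*t) - 3)² = (-7 + 2*t)²)
G(5, Z(6, 3))² = ((-7 + 2*6)²)² = ((-7 + 12)²)² = (5²)² = 25² = 625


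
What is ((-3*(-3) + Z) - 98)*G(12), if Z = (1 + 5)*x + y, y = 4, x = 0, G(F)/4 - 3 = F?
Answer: -5100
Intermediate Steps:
G(F) = 12 + 4*F
Z = 4 (Z = (1 + 5)*0 + 4 = 6*0 + 4 = 0 + 4 = 4)
((-3*(-3) + Z) - 98)*G(12) = ((-3*(-3) + 4) - 98)*(12 + 4*12) = ((9 + 4) - 98)*(12 + 48) = (13 - 98)*60 = -85*60 = -5100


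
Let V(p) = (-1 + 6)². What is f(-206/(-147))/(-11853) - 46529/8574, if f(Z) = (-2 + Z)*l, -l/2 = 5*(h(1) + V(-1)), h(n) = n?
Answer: -27089294653/4979753478 ≈ -5.4399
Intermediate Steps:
V(p) = 25 (V(p) = 5² = 25)
l = -260 (l = -10*(1 + 25) = -10*26 = -2*130 = -260)
f(Z) = 520 - 260*Z (f(Z) = (-2 + Z)*(-260) = 520 - 260*Z)
f(-206/(-147))/(-11853) - 46529/8574 = (520 - (-53560)/(-147))/(-11853) - 46529/8574 = (520 - (-53560)*(-1)/147)*(-1/11853) - 46529*1/8574 = (520 - 260*206/147)*(-1/11853) - 46529/8574 = (520 - 53560/147)*(-1/11853) - 46529/8574 = (22880/147)*(-1/11853) - 46529/8574 = -22880/1742391 - 46529/8574 = -27089294653/4979753478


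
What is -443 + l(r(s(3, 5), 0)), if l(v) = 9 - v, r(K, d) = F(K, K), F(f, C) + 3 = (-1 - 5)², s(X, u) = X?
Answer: -467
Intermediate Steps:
F(f, C) = 33 (F(f, C) = -3 + (-1 - 5)² = -3 + (-6)² = -3 + 36 = 33)
r(K, d) = 33
-443 + l(r(s(3, 5), 0)) = -443 + (9 - 1*33) = -443 + (9 - 33) = -443 - 24 = -467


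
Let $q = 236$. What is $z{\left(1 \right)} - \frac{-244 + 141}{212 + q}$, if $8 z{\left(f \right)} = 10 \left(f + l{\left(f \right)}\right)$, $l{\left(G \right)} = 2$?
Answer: $\frac{1783}{448} \approx 3.9799$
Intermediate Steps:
$z{\left(f \right)} = \frac{5}{2} + \frac{5 f}{4}$ ($z{\left(f \right)} = \frac{10 \left(f + 2\right)}{8} = \frac{10 \left(2 + f\right)}{8} = \frac{20 + 10 f}{8} = \frac{5}{2} + \frac{5 f}{4}$)
$z{\left(1 \right)} - \frac{-244 + 141}{212 + q} = \left(\frac{5}{2} + \frac{5}{4} \cdot 1\right) - \frac{-244 + 141}{212 + 236} = \left(\frac{5}{2} + \frac{5}{4}\right) - - \frac{103}{448} = \frac{15}{4} - \left(-103\right) \frac{1}{448} = \frac{15}{4} - - \frac{103}{448} = \frac{15}{4} + \frac{103}{448} = \frac{1783}{448}$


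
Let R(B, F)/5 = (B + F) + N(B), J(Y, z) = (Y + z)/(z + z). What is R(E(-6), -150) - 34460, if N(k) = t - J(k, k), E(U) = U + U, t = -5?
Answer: -35300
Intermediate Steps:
J(Y, z) = (Y + z)/(2*z) (J(Y, z) = (Y + z)/((2*z)) = (Y + z)*(1/(2*z)) = (Y + z)/(2*z))
E(U) = 2*U
N(k) = -6 (N(k) = -5 - (k + k)/(2*k) = -5 - 2*k/(2*k) = -5 - 1*1 = -5 - 1 = -6)
R(B, F) = -30 + 5*B + 5*F (R(B, F) = 5*((B + F) - 6) = 5*(-6 + B + F) = -30 + 5*B + 5*F)
R(E(-6), -150) - 34460 = (-30 + 5*(2*(-6)) + 5*(-150)) - 34460 = (-30 + 5*(-12) - 750) - 34460 = (-30 - 60 - 750) - 34460 = -840 - 34460 = -35300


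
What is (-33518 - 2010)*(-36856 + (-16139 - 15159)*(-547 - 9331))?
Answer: -10982585468064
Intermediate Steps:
(-33518 - 2010)*(-36856 + (-16139 - 15159)*(-547 - 9331)) = -35528*(-36856 - 31298*(-9878)) = -35528*(-36856 + 309161644) = -35528*309124788 = -10982585468064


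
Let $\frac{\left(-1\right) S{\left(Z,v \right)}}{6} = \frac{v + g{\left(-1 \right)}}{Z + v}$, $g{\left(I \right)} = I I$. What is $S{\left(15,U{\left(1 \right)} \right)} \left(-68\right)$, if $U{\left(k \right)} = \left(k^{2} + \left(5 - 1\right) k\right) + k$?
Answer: $136$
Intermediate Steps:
$U{\left(k \right)} = k^{2} + 5 k$ ($U{\left(k \right)} = \left(k^{2} + \left(5 - 1\right) k\right) + k = \left(k^{2} + 4 k\right) + k = k^{2} + 5 k$)
$g{\left(I \right)} = I^{2}$
$S{\left(Z,v \right)} = - \frac{6 \left(1 + v\right)}{Z + v}$ ($S{\left(Z,v \right)} = - 6 \frac{v + \left(-1\right)^{2}}{Z + v} = - 6 \frac{v + 1}{Z + v} = - 6 \frac{1 + v}{Z + v} = - \frac{6 \left(1 + v\right)}{Z + v}$)
$S{\left(15,U{\left(1 \right)} \right)} \left(-68\right) = \frac{6 \left(-1 - 1 \left(5 + 1\right)\right)}{15 + 1 \left(5 + 1\right)} \left(-68\right) = \frac{6 \left(-1 - 1 \cdot 6\right)}{15 + 1 \cdot 6} \left(-68\right) = \frac{6 \left(-1 - 6\right)}{15 + 6} \left(-68\right) = \frac{6 \left(-1 - 6\right)}{21} \left(-68\right) = 6 \cdot \frac{1}{21} \left(-7\right) \left(-68\right) = \left(-2\right) \left(-68\right) = 136$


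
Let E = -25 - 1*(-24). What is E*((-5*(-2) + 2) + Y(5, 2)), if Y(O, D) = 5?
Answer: -17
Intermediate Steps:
E = -1 (E = -25 + 24 = -1)
E*((-5*(-2) + 2) + Y(5, 2)) = -((-5*(-2) + 2) + 5) = -((10 + 2) + 5) = -(12 + 5) = -1*17 = -17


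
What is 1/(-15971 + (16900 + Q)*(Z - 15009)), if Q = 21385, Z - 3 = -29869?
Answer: -1/1718055346 ≈ -5.8205e-10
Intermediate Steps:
Z = -29866 (Z = 3 - 29869 = -29866)
1/(-15971 + (16900 + Q)*(Z - 15009)) = 1/(-15971 + (16900 + 21385)*(-29866 - 15009)) = 1/(-15971 + 38285*(-44875)) = 1/(-15971 - 1718039375) = 1/(-1718055346) = -1/1718055346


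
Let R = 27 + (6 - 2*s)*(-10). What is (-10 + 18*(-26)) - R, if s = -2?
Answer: -405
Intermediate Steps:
R = -73 (R = 27 + (6 - 2*(-2))*(-10) = 27 + (6 + 4)*(-10) = 27 + 10*(-10) = 27 - 100 = -73)
(-10 + 18*(-26)) - R = (-10 + 18*(-26)) - 1*(-73) = (-10 - 468) + 73 = -478 + 73 = -405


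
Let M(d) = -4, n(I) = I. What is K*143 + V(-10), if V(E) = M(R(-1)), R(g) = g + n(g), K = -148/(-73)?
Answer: 20872/73 ≈ 285.92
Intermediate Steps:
K = 148/73 (K = -148*(-1/73) = 148/73 ≈ 2.0274)
R(g) = 2*g (R(g) = g + g = 2*g)
V(E) = -4
K*143 + V(-10) = (148/73)*143 - 4 = 21164/73 - 4 = 20872/73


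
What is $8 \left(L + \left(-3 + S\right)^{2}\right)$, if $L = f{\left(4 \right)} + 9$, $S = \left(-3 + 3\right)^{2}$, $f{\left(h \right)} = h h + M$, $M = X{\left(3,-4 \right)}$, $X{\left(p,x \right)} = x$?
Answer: $240$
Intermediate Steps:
$M = -4$
$f{\left(h \right)} = -4 + h^{2}$ ($f{\left(h \right)} = h h - 4 = h^{2} - 4 = -4 + h^{2}$)
$S = 0$ ($S = 0^{2} = 0$)
$L = 21$ ($L = \left(-4 + 4^{2}\right) + 9 = \left(-4 + 16\right) + 9 = 12 + 9 = 21$)
$8 \left(L + \left(-3 + S\right)^{2}\right) = 8 \left(21 + \left(-3 + 0\right)^{2}\right) = 8 \left(21 + \left(-3\right)^{2}\right) = 8 \left(21 + 9\right) = 8 \cdot 30 = 240$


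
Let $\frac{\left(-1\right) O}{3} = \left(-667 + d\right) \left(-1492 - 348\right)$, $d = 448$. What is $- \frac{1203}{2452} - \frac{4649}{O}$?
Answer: $- \frac{360720823}{741043440} \approx -0.48677$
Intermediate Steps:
$O = -1208880$ ($O = - 3 \left(-667 + 448\right) \left(-1492 - 348\right) = - 3 \left(\left(-219\right) \left(-1840\right)\right) = \left(-3\right) 402960 = -1208880$)
$- \frac{1203}{2452} - \frac{4649}{O} = - \frac{1203}{2452} - \frac{4649}{-1208880} = \left(-1203\right) \frac{1}{2452} - - \frac{4649}{1208880} = - \frac{1203}{2452} + \frac{4649}{1208880} = - \frac{360720823}{741043440}$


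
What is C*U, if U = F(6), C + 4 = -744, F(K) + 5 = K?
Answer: -748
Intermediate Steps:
F(K) = -5 + K
C = -748 (C = -4 - 744 = -748)
U = 1 (U = -5 + 6 = 1)
C*U = -748*1 = -748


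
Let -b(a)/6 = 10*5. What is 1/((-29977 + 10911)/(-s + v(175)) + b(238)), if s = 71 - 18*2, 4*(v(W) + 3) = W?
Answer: -23/83164 ≈ -0.00027656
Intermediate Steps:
v(W) = -3 + W/4
b(a) = -300 (b(a) = -60*5 = -6*50 = -300)
s = 35 (s = 71 - 18*2 = 71 - 36 = 35)
1/((-29977 + 10911)/(-s + v(175)) + b(238)) = 1/((-29977 + 10911)/(-1*35 + (-3 + (1/4)*175)) - 300) = 1/(-19066/(-35 + (-3 + 175/4)) - 300) = 1/(-19066/(-35 + 163/4) - 300) = 1/(-19066/23/4 - 300) = 1/(-19066*4/23 - 300) = 1/(-76264/23 - 300) = 1/(-83164/23) = -23/83164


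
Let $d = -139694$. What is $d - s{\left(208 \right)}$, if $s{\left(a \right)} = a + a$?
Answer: $-140110$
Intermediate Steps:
$s{\left(a \right)} = 2 a$
$d - s{\left(208 \right)} = -139694 - 2 \cdot 208 = -139694 - 416 = -140110$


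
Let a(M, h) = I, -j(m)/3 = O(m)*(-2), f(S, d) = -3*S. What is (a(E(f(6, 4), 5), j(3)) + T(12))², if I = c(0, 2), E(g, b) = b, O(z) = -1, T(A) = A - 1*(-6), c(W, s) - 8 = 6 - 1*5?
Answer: 729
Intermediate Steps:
c(W, s) = 9 (c(W, s) = 8 + (6 - 1*5) = 8 + (6 - 5) = 8 + 1 = 9)
T(A) = 6 + A (T(A) = A + 6 = 6 + A)
I = 9
j(m) = -6 (j(m) = -(-3)*(-2) = -3*2 = -6)
a(M, h) = 9
(a(E(f(6, 4), 5), j(3)) + T(12))² = (9 + (6 + 12))² = (9 + 18)² = 27² = 729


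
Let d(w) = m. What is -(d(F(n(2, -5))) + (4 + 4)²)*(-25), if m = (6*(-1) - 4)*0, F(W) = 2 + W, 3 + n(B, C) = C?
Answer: 1600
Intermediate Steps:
n(B, C) = -3 + C
m = 0 (m = (-6 - 4)*0 = -10*0 = 0)
d(w) = 0
-(d(F(n(2, -5))) + (4 + 4)²)*(-25) = -(0 + (4 + 4)²)*(-25) = -(0 + 8²)*(-25) = -(0 + 64)*(-25) = -64*(-25) = -1*(-1600) = 1600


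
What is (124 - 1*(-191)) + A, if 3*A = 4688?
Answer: 5633/3 ≈ 1877.7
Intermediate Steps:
A = 4688/3 (A = (⅓)*4688 = 4688/3 ≈ 1562.7)
(124 - 1*(-191)) + A = (124 - 1*(-191)) + 4688/3 = (124 + 191) + 4688/3 = 315 + 4688/3 = 5633/3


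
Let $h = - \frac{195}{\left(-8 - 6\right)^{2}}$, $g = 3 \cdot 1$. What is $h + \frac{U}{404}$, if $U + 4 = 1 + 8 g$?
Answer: $- \frac{9333}{9898} \approx -0.94292$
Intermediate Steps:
$g = 3$
$U = 21$ ($U = -4 + \left(1 + 8 \cdot 3\right) = -4 + \left(1 + 24\right) = -4 + 25 = 21$)
$h = - \frac{195}{196}$ ($h = - \frac{195}{\left(-14\right)^{2}} = - \frac{195}{196} \approx -0.9949$)
$h + \frac{U}{404} = - \frac{195}{196} + \frac{1}{404} \cdot 21 = - \frac{195}{196} + \frac{21}{404} = - \frac{9333}{9898}$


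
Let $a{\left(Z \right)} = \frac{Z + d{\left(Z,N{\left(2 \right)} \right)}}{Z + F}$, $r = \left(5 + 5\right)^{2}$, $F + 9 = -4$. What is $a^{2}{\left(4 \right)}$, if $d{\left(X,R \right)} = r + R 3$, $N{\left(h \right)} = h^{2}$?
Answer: $\frac{13456}{81} \approx 166.12$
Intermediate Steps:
$F = -13$ ($F = -9 - 4 = -13$)
$r = 100$ ($r = 10^{2} = 100$)
$d{\left(X,R \right)} = 100 + 3 R$ ($d{\left(X,R \right)} = 100 + R 3 = 100 + 3 R$)
$a{\left(Z \right)} = \frac{112 + Z}{-13 + Z}$ ($a{\left(Z \right)} = \frac{Z + \left(100 + 3 \cdot 2^{2}\right)}{Z - 13} = \frac{Z + \left(100 + 3 \cdot 4\right)}{-13 + Z} = \frac{Z + \left(100 + 12\right)}{-13 + Z} = \frac{Z + 112}{-13 + Z} = \frac{112 + Z}{-13 + Z}$)
$a^{2}{\left(4 \right)} = \left(\frac{112 + 4}{-13 + 4}\right)^{2} = \left(\frac{1}{-9} \cdot 116\right)^{2} = \left(\left(- \frac{1}{9}\right) 116\right)^{2} = \left(- \frac{116}{9}\right)^{2} = \frac{13456}{81}$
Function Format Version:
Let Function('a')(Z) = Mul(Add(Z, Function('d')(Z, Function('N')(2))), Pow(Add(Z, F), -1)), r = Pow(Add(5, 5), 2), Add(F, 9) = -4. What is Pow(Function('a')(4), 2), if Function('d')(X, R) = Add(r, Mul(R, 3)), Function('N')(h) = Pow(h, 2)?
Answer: Rational(13456, 81) ≈ 166.12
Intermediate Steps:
F = -13 (F = Add(-9, -4) = -13)
r = 100 (r = Pow(10, 2) = 100)
Function('d')(X, R) = Add(100, Mul(3, R)) (Function('d')(X, R) = Add(100, Mul(R, 3)) = Add(100, Mul(3, R)))
Function('a')(Z) = Mul(Pow(Add(-13, Z), -1), Add(112, Z)) (Function('a')(Z) = Mul(Add(Z, Add(100, Mul(3, Pow(2, 2)))), Pow(Add(Z, -13), -1)) = Mul(Add(Z, Add(100, Mul(3, 4))), Pow(Add(-13, Z), -1)) = Mul(Add(Z, Add(100, 12)), Pow(Add(-13, Z), -1)) = Mul(Add(Z, 112), Pow(Add(-13, Z), -1)) = Mul(Add(112, Z), Pow(Add(-13, Z), -1)) = Mul(Pow(Add(-13, Z), -1), Add(112, Z)))
Pow(Function('a')(4), 2) = Pow(Mul(Pow(Add(-13, 4), -1), Add(112, 4)), 2) = Pow(Mul(Pow(-9, -1), 116), 2) = Pow(Mul(Rational(-1, 9), 116), 2) = Pow(Rational(-116, 9), 2) = Rational(13456, 81)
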